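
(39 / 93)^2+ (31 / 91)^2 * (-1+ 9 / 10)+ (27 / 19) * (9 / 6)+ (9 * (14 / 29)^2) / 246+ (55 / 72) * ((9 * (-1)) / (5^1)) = 193813095881779 / 208544920907960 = 0.93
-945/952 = -135/136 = -0.99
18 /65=0.28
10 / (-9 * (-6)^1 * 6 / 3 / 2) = 5 / 27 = 0.19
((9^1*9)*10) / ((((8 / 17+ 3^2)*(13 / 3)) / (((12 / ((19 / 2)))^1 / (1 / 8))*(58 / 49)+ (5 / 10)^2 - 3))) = 708528465 / 3897166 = 181.81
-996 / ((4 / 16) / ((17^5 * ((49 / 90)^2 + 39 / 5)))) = -30914393116444 / 675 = -45799100913.25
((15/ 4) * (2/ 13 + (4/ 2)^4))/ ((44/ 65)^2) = 511875/ 3872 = 132.20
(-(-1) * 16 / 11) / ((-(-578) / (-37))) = -296 / 3179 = -0.09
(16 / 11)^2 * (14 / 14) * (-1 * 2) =-512 / 121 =-4.23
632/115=5.50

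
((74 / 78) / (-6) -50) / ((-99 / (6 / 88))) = 97 / 2808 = 0.03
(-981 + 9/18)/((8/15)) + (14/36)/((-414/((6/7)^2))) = -1838.44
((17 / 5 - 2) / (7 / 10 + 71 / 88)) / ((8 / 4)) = 308 / 663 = 0.46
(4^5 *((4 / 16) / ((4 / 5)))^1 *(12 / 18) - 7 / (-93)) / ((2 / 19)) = 377093 / 186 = 2027.38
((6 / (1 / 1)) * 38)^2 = 51984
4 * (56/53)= 4.23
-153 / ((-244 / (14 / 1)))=1071 / 122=8.78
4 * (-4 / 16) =-1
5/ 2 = 2.50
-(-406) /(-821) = -0.49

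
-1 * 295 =-295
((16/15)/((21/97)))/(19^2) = 1552/113715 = 0.01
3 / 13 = 0.23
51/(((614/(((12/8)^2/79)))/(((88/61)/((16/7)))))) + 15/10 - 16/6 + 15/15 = -11729435/71012784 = -0.17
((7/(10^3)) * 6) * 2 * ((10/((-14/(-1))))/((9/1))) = 1/150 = 0.01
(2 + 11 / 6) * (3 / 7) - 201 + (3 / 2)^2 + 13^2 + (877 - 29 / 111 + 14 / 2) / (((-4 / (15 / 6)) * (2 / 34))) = -9417.83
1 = 1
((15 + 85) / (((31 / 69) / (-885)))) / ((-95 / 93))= 3663900 / 19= 192836.84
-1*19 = -19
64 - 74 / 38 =1179 / 19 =62.05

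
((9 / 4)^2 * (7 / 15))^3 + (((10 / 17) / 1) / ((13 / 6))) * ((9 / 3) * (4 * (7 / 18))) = 1635390449 / 113152000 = 14.45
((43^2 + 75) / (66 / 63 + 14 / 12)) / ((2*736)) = 3367 / 5704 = 0.59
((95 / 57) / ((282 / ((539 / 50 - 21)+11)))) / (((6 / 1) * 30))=13 / 507600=0.00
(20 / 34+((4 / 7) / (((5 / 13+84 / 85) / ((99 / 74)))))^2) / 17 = 0.05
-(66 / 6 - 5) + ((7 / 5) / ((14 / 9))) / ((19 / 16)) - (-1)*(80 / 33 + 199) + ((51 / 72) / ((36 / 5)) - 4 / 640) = 17721211 / 90288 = 196.27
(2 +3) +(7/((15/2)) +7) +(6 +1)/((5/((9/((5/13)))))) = 45.69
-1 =-1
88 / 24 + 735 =2216 / 3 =738.67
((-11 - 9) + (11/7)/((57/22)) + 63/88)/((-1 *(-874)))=-0.02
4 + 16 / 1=20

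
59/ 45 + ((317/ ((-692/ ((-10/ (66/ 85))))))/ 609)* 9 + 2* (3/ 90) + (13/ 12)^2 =733900133/ 278142480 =2.64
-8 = -8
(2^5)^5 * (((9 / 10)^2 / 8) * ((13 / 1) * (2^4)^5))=1157785744048128 / 25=46311429761925.12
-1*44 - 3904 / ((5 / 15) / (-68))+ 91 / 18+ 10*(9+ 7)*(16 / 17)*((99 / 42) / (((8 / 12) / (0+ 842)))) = 2666123813 / 2142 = 1244688.99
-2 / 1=-2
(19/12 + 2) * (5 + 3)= 86/3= 28.67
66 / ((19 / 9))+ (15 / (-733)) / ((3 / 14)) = 434072 / 13927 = 31.17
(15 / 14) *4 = 30 / 7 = 4.29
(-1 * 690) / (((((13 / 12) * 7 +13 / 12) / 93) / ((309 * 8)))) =-18303258.46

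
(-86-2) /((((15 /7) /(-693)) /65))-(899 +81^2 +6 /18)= 1842387.67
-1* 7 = -7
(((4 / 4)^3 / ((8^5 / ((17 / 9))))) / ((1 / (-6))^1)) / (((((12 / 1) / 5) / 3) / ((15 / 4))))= -425 / 262144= -0.00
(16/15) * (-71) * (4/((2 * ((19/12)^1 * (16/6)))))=-3408/95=-35.87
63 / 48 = 21 / 16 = 1.31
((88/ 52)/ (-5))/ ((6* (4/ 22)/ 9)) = -363/ 130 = -2.79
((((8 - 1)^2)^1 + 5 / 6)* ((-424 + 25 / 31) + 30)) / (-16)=1214837 / 992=1224.63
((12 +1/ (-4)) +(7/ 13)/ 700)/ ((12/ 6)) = 3819/ 650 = 5.88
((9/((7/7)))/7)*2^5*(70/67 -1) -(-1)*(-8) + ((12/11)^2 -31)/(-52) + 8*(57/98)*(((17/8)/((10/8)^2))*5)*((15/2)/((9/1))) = 429303397/20656636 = 20.78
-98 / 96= -49 / 48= -1.02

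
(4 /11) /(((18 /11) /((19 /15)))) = 38 /135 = 0.28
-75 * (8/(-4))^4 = -1200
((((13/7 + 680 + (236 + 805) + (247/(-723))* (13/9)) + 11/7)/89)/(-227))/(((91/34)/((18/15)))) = -1067919872/27913535559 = -0.04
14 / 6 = 7 / 3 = 2.33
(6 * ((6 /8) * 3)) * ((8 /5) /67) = 108 /335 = 0.32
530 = 530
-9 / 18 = -1 / 2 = -0.50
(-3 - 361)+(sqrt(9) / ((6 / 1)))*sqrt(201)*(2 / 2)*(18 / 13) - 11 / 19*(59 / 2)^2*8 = -83498 / 19+9*sqrt(201) / 13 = -4384.82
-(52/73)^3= -0.36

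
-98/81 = -1.21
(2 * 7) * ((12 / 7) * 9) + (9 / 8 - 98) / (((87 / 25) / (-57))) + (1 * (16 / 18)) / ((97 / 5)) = 1802.79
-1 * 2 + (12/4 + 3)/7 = -8/7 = -1.14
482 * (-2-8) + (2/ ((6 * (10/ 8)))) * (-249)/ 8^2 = -385683/ 80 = -4821.04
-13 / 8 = -1.62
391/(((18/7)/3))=456.17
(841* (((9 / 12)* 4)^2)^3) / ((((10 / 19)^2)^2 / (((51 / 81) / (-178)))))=-50306382099 / 1780000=-28262.01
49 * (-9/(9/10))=-490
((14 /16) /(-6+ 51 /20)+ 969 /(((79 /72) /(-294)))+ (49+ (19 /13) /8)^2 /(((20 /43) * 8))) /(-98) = 488631020476931 /184892338176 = 2642.79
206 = 206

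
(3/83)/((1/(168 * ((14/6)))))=1176/83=14.17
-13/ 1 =-13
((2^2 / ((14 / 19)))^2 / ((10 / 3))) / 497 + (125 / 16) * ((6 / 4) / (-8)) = -45107379 / 31171840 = -1.45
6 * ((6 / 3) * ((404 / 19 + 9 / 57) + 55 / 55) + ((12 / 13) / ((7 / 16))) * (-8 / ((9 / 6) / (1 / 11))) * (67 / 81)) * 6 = 271109840 / 171171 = 1583.85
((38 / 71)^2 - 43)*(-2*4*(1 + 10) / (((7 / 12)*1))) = 227376864 / 35287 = 6443.64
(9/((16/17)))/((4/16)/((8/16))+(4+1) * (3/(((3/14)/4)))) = 3/88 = 0.03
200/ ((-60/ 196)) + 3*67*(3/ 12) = -7237/ 12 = -603.08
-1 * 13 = -13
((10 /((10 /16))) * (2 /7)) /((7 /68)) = 2176 /49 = 44.41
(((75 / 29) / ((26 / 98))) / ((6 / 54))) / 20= 6615 / 1508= 4.39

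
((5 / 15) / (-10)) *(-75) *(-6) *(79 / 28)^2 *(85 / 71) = -7957275 / 55664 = -142.95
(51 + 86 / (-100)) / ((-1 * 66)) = -2507 / 3300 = -0.76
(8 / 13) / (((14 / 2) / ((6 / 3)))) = 16 / 91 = 0.18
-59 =-59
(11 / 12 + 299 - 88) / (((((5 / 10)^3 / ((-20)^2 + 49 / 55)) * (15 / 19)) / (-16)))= -34090929056 / 2475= -13774112.75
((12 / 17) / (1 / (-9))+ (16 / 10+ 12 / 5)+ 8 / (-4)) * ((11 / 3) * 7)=-5698 / 51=-111.73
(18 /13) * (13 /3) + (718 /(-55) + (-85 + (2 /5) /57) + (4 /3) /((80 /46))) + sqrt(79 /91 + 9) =-190777 /2090 + sqrt(81718) /91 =-88.14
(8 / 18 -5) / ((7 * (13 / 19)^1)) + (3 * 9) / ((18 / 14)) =20.05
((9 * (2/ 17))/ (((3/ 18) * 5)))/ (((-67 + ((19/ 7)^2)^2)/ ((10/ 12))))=-2401/ 28849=-0.08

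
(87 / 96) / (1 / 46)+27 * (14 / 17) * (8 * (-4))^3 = -198169525 / 272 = -728564.43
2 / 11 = 0.18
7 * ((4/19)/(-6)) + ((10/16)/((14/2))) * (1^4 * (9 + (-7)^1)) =-107/1596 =-0.07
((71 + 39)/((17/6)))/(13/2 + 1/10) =100/17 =5.88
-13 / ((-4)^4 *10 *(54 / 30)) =-13 / 4608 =-0.00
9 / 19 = 0.47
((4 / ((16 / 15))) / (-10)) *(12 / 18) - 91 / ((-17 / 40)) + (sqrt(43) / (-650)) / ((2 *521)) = 213.87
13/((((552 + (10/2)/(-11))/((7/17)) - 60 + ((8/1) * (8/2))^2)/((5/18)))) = 5005/3192606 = 0.00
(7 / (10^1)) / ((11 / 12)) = 42 / 55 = 0.76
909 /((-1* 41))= -909 /41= -22.17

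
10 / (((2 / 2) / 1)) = 10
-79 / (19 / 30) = -2370 / 19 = -124.74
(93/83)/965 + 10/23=803089/1842185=0.44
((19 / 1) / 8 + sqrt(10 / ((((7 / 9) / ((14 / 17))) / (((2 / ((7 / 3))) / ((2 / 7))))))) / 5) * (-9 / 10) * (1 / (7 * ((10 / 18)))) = -1539 / 2800 - 243 * sqrt(255) / 14875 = -0.81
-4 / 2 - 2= -4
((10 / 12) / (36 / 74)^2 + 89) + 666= 1474565 / 1944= 758.52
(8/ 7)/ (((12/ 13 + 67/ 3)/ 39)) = 12168/ 6349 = 1.92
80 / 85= 16 / 17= 0.94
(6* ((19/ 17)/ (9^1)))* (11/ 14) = 209/ 357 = 0.59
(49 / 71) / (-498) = -49 / 35358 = -0.00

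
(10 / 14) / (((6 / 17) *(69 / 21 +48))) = 85 / 2154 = 0.04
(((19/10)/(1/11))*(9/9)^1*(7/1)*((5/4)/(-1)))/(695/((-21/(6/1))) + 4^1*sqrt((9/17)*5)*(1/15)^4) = 241943625*sqrt(85)/3741330515623432 + 6891180901171875/7482661031246864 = 0.92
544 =544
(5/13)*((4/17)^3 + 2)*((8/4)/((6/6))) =98900/63869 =1.55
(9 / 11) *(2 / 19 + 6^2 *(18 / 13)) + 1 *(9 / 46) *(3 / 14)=71584407 / 1749748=40.91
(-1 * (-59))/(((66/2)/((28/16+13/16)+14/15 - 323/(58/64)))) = -144922231/229680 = -630.97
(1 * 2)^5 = 32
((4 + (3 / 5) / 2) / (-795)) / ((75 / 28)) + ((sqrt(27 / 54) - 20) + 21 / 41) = -238226557 / 12223125 + sqrt(2) / 2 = -18.78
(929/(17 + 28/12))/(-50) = -2787/2900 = -0.96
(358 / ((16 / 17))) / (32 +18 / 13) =39559 / 3472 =11.39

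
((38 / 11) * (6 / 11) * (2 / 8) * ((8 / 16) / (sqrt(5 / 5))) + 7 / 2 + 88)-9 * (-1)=12189 / 121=100.74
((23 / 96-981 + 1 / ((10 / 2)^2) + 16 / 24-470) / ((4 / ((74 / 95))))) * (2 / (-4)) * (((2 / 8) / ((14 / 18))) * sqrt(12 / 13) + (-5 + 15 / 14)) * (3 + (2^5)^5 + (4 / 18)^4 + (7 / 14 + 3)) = -17148696818.11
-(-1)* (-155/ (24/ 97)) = -15035/ 24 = -626.46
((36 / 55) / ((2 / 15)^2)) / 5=81 / 11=7.36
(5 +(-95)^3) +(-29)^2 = -856529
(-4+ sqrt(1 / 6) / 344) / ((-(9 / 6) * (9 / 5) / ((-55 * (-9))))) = 2200 / 3 - 275 * sqrt(6) / 3096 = 733.12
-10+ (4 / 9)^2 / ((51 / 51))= -794 / 81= -9.80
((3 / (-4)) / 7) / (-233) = 3 / 6524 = 0.00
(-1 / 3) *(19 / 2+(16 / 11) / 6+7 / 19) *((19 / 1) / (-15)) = 12679 / 2970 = 4.27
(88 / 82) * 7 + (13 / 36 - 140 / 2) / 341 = 3678221 / 503316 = 7.31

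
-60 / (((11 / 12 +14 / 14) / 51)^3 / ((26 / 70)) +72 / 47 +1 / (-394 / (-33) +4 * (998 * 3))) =-332433824210032896 / 8488926071775671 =-39.16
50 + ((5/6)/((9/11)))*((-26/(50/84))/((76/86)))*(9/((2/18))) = -382637/95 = -4027.76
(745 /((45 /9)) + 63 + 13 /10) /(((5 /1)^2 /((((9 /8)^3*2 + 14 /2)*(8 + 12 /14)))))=166696083 /224000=744.18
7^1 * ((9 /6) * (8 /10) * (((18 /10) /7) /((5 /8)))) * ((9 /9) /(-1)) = -432 /125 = -3.46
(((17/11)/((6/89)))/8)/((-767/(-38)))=28747/202488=0.14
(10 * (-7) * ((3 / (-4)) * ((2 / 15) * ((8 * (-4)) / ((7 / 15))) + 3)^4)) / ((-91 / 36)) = -923076270 / 31213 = -29573.46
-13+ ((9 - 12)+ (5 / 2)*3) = -17 / 2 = -8.50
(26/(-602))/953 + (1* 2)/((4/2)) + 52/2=7745018/286853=27.00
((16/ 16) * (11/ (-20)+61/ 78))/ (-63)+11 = 540359/ 49140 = 11.00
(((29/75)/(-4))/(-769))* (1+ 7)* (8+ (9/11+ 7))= 3364/211475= 0.02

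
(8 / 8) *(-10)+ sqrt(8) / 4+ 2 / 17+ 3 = -117 / 17+ sqrt(2) / 2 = -6.18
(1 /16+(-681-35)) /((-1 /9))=103095 /16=6443.44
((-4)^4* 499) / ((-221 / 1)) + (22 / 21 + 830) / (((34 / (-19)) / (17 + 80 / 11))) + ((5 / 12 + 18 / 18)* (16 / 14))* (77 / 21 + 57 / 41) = -74361109286 / 6279273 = -11842.31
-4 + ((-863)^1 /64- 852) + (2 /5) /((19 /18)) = -5284161 /6080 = -869.11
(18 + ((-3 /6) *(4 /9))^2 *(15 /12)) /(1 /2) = 2926 /81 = 36.12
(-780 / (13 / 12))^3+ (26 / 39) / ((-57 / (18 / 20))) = -35458560001 / 95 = -373248000.01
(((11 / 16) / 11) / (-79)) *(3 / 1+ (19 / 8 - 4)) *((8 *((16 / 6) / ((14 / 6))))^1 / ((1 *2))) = -11 / 2212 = -0.00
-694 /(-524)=1.32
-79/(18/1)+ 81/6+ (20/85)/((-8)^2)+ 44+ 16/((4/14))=109.11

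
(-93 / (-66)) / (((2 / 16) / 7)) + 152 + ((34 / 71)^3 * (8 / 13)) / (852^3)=114206527126982383 / 494595196218981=230.91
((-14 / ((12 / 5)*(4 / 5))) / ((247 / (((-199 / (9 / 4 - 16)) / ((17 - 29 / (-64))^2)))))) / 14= -1018880 / 10169913039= -0.00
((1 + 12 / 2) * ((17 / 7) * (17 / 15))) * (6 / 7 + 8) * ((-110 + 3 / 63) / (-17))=2433686 / 2205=1103.71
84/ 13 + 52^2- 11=35093/ 13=2699.46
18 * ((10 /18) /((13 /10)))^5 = 625000000 /2436053373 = 0.26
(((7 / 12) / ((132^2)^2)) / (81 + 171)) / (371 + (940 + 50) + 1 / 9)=1 / 178514316288000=0.00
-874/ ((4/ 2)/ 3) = -1311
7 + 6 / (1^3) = 13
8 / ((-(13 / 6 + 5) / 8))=-384 / 43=-8.93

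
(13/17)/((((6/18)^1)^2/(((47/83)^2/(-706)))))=-0.00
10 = 10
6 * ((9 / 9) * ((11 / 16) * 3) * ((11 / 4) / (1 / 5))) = 5445 / 32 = 170.16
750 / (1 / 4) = 3000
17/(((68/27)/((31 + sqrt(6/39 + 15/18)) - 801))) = -10395/2 + 9 * sqrt(6006)/104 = -5190.79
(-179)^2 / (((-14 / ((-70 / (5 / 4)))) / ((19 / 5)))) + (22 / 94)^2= 5379171849 / 11045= 487023.25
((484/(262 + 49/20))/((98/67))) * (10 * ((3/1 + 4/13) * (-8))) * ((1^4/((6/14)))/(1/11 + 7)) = -142683200/1309581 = -108.95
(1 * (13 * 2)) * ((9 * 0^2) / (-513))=0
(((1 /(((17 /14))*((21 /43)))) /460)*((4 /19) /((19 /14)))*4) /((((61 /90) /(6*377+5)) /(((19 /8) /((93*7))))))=389924 /14048239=0.03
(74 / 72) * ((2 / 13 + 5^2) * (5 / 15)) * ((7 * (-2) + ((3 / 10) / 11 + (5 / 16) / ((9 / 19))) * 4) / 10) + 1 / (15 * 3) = -89645287 / 9266400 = -9.67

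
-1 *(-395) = 395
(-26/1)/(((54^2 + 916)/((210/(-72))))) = 0.02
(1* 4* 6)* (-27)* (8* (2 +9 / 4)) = -22032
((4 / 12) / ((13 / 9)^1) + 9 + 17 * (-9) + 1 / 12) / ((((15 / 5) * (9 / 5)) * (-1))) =112075 / 4212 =26.61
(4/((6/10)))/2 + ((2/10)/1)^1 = 53/15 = 3.53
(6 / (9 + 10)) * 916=5496 / 19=289.26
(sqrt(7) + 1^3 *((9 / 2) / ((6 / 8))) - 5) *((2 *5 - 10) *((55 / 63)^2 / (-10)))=0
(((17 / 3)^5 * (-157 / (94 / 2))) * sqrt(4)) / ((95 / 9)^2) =-350.35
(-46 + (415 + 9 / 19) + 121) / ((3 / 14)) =130466 / 57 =2288.88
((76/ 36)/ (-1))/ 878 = -19/ 7902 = -0.00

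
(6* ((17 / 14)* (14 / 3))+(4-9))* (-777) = -22533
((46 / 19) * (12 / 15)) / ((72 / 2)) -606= -518084 / 855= -605.95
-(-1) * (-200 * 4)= -800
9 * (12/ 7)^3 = 15552/ 343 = 45.34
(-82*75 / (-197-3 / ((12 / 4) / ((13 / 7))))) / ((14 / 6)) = 3075 / 232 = 13.25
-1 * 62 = -62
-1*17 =-17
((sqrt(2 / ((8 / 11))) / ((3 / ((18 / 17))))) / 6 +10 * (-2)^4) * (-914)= -146240 - 457 * sqrt(11) / 17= -146329.16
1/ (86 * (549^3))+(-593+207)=-5492913870203/ 14230346814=-386.00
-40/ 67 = -0.60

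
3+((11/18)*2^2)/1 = 49/9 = 5.44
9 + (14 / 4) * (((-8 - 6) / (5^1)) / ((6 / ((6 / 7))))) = 38 / 5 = 7.60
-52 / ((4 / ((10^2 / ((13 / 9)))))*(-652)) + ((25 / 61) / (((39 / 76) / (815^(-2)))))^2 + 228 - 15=214.38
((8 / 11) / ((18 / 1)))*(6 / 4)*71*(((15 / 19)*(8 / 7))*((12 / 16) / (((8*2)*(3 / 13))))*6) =13845 / 2926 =4.73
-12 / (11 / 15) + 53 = 403 / 11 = 36.64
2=2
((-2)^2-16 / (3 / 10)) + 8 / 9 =-436 / 9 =-48.44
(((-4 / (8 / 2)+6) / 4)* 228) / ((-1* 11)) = -285 / 11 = -25.91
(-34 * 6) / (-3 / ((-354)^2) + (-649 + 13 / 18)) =25564464 / 81239581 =0.31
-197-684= -881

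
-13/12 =-1.08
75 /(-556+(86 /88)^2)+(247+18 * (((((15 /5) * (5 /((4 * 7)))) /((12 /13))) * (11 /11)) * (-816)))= -20754167649 /2507323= -8277.42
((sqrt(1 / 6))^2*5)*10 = 25 / 3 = 8.33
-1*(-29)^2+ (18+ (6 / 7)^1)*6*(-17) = -19351 / 7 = -2764.43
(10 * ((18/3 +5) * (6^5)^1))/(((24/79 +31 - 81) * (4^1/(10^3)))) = -8446680000/1963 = -4302944.47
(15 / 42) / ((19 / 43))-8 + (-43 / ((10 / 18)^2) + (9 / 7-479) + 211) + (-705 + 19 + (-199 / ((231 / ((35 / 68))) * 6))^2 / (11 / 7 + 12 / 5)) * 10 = -304684893764504933 / 41891379314400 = -7273.21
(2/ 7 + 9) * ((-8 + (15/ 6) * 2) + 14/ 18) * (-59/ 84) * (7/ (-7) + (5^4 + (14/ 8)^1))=47995025/ 5292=9069.35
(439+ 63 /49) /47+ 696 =232066 /329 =705.37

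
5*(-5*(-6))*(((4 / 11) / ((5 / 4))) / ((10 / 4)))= 192 / 11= 17.45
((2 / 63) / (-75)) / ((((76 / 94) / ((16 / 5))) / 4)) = -3008 / 448875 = -0.01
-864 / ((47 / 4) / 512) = -1769472 / 47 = -37648.34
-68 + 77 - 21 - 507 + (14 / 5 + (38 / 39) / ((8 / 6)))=-67011 / 130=-515.47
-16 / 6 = -8 / 3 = -2.67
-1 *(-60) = 60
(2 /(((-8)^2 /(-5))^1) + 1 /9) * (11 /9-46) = 5239 /2592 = 2.02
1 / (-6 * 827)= -1 / 4962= -0.00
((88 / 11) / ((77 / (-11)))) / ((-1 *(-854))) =-4 / 2989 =-0.00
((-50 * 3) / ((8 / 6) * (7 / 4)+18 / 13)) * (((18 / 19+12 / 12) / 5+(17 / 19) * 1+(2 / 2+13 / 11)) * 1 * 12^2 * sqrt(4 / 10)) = -122046912 * sqrt(10) / 30305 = -12735.40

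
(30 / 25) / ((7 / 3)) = 18 / 35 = 0.51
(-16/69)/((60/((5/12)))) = -1/621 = -0.00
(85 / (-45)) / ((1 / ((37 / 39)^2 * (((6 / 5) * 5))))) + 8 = -10042 / 4563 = -2.20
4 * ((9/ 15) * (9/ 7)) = 108/ 35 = 3.09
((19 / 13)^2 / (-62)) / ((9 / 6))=-361 / 15717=-0.02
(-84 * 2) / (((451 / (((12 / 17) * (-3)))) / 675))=4082400 / 7667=532.46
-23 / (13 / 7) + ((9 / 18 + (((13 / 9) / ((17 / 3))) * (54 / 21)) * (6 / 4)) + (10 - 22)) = -70857 / 3094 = -22.90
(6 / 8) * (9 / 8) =27 / 32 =0.84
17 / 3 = 5.67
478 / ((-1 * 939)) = -478 / 939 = -0.51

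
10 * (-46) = -460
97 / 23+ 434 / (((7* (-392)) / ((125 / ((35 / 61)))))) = -954241 / 31556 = -30.24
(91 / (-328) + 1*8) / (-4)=-2533 / 1312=-1.93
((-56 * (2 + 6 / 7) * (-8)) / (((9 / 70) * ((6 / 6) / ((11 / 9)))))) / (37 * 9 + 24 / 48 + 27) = 281600 / 8343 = 33.75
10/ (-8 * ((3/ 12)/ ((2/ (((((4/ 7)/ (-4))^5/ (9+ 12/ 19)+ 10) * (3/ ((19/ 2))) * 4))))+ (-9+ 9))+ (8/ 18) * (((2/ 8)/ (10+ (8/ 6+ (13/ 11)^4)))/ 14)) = -681943866678060/ 861361504456217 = -0.79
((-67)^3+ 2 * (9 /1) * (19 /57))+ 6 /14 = -2105296 /7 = -300756.57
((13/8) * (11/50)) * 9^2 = 11583/400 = 28.96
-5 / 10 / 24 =-1 / 48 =-0.02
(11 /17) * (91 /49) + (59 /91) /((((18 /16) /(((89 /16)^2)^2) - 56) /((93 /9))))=17643899090723 /16306115295288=1.08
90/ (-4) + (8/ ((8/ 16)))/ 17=-733/ 34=-21.56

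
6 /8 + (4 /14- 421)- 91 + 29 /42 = -42863 /84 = -510.27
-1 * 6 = -6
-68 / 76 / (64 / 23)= -391 / 1216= -0.32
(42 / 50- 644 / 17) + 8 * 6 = 4657 / 425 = 10.96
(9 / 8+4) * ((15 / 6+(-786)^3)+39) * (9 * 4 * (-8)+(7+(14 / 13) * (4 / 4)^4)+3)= 8959091487525 / 13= 689160883655.77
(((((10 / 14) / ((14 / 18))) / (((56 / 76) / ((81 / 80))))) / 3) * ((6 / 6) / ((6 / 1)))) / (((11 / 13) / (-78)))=-780273 / 120736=-6.46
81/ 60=27/ 20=1.35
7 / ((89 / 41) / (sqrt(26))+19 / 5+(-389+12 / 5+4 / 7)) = -0.02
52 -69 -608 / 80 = -123 / 5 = -24.60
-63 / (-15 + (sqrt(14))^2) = 63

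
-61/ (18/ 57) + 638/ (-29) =-1291/ 6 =-215.17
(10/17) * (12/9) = 40/51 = 0.78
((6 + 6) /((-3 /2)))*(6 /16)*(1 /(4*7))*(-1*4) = 3 /7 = 0.43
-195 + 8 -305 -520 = -1012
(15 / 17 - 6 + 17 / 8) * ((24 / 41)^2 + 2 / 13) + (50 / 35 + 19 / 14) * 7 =18.01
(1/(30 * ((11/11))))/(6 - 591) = -0.00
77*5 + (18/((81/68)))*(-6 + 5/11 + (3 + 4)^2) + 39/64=6603733/6336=1042.26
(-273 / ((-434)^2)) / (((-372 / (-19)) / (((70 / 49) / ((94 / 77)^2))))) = -149435 / 2105866208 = -0.00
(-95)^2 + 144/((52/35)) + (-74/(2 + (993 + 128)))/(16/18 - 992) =593942463629/65111540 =9121.92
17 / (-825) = -17 / 825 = -0.02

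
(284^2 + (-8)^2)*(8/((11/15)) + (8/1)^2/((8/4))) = 38099840/11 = 3463621.82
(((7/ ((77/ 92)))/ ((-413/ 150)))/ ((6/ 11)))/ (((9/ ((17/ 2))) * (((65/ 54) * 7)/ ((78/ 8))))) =-17595/ 2891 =-6.09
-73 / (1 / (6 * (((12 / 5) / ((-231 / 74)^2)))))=-3197984 / 29645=-107.88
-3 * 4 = -12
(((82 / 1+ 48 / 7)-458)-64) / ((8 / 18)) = -6822 / 7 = -974.57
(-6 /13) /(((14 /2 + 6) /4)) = -24 /169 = -0.14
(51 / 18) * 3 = 17 / 2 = 8.50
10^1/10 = 1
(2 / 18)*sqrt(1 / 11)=sqrt(11) / 99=0.03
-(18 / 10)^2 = -81 / 25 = -3.24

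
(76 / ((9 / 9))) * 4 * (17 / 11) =5168 / 11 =469.82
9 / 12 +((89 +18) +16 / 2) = 463 / 4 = 115.75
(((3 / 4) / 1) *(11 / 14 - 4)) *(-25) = 3375 / 56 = 60.27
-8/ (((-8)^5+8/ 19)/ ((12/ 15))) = 76/ 389115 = 0.00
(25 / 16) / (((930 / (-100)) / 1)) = -125 / 744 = -0.17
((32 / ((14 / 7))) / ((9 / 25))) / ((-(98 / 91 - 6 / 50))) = -130000 / 2799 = -46.45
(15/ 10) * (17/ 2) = 51/ 4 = 12.75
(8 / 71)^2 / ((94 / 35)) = 1120 / 236927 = 0.00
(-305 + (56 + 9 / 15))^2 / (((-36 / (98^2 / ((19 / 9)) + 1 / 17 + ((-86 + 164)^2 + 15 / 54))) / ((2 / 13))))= -22641759153 / 8075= -2803933.02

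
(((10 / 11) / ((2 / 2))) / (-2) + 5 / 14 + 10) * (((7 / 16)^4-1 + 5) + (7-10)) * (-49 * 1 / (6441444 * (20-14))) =-725227475 / 55723334565888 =-0.00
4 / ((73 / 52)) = 2.85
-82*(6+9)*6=-7380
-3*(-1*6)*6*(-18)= -1944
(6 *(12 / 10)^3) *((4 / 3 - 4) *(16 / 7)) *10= -110592 / 175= -631.95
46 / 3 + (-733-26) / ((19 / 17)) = -37835 / 57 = -663.77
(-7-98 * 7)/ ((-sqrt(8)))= 693 * sqrt(2)/ 4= 245.01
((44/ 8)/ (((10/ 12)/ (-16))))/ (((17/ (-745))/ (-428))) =-33671616/ 17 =-1980683.29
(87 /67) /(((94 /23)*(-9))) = -667 /18894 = -0.04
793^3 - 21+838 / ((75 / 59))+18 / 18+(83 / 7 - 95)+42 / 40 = 1047223409681 / 2100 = 498677814.13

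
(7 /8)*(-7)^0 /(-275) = -0.00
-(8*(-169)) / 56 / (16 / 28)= 42.25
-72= -72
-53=-53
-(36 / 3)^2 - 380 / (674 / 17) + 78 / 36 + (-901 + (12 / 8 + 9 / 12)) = -4246879 / 4044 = -1050.17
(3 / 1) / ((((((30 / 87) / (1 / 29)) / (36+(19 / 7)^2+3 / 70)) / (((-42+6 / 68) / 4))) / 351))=-1276706691 / 26656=-47895.66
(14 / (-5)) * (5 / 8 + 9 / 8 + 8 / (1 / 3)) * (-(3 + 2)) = 721 / 2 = 360.50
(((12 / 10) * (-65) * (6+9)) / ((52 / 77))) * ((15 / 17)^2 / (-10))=155925 / 1156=134.88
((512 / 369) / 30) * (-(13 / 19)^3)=-562432 / 37964565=-0.01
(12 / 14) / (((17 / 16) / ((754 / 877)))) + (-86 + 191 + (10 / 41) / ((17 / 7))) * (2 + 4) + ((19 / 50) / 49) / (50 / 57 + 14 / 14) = 101162190408627 / 160244168350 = 631.30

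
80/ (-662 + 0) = -40/ 331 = -0.12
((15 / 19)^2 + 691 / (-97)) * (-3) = 682878 / 35017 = 19.50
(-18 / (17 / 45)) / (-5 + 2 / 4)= 180 / 17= 10.59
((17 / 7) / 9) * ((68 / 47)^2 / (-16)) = -4913 / 139167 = -0.04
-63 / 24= -21 / 8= -2.62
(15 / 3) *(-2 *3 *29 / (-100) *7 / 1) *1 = 609 / 10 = 60.90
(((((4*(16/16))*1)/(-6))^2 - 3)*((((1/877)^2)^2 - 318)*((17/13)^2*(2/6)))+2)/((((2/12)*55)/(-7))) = -3516253793273900854/9897380633282571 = -355.27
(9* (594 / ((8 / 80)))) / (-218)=-26730 / 109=-245.23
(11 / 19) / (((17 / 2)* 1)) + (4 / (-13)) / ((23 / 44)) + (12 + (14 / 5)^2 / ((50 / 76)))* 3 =4299480238 / 60360625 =71.23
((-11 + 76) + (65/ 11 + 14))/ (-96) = -467/ 528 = -0.88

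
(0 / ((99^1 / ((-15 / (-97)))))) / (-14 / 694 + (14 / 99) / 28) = 0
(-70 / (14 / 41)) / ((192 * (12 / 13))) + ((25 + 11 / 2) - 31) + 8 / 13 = -31189 / 29952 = -1.04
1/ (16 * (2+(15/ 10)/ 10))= 5/ 172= 0.03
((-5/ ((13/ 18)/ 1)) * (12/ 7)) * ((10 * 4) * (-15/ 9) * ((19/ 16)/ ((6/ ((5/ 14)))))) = 35625/ 637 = 55.93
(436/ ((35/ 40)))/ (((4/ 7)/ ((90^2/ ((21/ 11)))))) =25898400/ 7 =3699771.43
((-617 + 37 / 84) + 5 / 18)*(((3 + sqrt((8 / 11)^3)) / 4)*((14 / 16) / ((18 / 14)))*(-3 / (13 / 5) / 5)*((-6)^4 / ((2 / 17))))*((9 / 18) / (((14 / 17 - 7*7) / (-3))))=30045.26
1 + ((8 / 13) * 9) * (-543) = -39083 / 13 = -3006.38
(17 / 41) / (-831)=-17 / 34071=-0.00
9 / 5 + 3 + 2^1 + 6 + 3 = 79 / 5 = 15.80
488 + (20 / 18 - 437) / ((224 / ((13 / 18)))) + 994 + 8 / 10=268784237 / 181440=1481.39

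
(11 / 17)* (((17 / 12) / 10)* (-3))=-11 / 40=-0.28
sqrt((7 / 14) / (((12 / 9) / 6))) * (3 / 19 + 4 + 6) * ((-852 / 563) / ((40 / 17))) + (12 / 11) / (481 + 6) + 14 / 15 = -6095416685 / 687645948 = -8.86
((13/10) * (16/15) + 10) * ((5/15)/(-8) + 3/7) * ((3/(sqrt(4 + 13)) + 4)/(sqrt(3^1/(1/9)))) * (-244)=-978.03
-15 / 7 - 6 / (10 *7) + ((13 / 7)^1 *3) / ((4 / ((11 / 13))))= -21 / 20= -1.05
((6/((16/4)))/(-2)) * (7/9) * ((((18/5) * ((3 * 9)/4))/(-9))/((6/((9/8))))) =189/640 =0.30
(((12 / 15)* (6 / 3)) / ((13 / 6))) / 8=6 / 65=0.09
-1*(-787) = 787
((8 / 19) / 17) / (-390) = -4 / 62985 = -0.00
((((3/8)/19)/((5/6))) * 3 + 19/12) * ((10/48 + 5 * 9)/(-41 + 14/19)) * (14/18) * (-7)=10026919/991440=10.11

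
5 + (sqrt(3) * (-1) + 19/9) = 64/9 - sqrt(3) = 5.38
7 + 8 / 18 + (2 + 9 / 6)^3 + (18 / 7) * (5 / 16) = 12883 / 252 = 51.12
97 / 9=10.78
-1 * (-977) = 977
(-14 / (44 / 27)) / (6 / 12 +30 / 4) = -189 / 176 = -1.07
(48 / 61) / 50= 24 / 1525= 0.02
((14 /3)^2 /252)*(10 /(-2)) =-35 /81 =-0.43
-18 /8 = -9 /4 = -2.25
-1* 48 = -48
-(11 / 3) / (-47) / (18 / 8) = 44 / 1269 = 0.03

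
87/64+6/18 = 325/192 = 1.69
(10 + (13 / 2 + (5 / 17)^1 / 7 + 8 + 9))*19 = 151677 / 238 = 637.30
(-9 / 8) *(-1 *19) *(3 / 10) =513 / 80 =6.41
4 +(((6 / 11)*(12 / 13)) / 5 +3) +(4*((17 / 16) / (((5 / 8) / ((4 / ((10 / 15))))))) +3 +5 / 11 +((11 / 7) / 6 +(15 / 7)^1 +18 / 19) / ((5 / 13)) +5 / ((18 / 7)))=62.02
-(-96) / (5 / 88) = 8448 / 5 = 1689.60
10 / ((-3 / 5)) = -50 / 3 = -16.67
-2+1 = -1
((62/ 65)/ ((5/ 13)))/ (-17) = -62/ 425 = -0.15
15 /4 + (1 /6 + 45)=587 /12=48.92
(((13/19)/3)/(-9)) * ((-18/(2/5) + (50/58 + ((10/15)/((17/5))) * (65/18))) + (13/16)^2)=1894655893/1748107008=1.08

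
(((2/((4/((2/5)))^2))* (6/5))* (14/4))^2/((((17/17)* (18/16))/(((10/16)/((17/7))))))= 343/212500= 0.00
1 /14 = 0.07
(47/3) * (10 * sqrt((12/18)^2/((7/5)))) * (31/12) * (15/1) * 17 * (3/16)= 619225 * sqrt(35)/336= 10902.93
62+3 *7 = 83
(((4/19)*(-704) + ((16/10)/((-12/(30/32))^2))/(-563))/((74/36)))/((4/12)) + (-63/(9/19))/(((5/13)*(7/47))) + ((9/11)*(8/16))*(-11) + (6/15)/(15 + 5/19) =-2542.58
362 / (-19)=-362 / 19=-19.05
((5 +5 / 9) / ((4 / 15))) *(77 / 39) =9625 / 234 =41.13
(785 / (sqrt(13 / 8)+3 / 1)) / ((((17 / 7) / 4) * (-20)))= -26376 / 1003+2198 * sqrt(26) / 1003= -15.12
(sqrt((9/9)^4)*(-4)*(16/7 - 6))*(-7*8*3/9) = -832/3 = -277.33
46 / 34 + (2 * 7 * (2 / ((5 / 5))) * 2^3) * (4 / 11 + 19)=4338.81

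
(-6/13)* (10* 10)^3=-6000000/13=-461538.46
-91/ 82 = -1.11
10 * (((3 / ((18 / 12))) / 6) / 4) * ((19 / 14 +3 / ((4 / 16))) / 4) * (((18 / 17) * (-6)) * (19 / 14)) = -9405 / 392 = -23.99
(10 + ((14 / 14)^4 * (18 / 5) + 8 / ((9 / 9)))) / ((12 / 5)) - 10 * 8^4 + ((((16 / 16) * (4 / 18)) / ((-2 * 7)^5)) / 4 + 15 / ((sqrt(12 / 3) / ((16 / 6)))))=-396246134593 / 9680832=-40931.00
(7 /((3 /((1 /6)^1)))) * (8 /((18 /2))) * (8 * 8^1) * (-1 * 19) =-34048 /81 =-420.35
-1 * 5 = -5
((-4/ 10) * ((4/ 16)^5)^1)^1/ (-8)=1/ 20480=0.00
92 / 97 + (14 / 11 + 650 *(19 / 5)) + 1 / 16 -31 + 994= 58647163 / 17072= 3435.28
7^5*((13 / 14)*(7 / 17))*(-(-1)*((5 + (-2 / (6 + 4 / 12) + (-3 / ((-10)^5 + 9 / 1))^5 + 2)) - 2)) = 97184750052049331166684164596348 / 3228546761606454359582427173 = 30101.70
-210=-210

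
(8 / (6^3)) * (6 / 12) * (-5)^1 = -5 / 54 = -0.09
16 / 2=8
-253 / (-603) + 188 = 113617 / 603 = 188.42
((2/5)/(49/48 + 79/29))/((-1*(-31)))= 2784/808015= 0.00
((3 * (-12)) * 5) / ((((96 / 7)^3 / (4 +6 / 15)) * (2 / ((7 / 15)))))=-26411 / 368640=-0.07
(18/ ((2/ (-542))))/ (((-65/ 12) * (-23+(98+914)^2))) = 58536/ 66567865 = 0.00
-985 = -985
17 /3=5.67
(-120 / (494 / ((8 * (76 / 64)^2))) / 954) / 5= -19 / 33072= -0.00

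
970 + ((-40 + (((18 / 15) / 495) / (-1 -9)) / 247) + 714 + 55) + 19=1718.00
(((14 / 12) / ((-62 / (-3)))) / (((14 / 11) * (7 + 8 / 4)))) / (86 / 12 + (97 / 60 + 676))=55 / 7642182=0.00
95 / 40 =19 / 8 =2.38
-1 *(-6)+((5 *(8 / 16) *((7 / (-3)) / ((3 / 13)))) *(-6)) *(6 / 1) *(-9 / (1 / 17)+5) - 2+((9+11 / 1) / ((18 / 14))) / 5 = -1212056 / 9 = -134672.89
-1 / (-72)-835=-60119 / 72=-834.99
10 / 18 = 5 / 9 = 0.56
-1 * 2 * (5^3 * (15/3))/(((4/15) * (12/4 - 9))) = 3125/4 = 781.25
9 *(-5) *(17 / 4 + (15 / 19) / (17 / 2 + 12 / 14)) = -1941885 / 9956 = -195.05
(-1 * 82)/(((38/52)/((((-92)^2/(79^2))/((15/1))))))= -18045248/1778685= -10.15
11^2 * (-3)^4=9801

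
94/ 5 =18.80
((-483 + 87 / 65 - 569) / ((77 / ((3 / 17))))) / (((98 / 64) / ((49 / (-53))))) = 6556128 / 4509505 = 1.45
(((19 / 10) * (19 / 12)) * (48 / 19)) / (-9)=-38 / 45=-0.84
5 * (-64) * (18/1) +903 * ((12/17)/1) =-87084/17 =-5122.59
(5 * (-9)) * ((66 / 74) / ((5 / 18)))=-144.49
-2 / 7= -0.29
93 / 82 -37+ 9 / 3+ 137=8539 / 82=104.13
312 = 312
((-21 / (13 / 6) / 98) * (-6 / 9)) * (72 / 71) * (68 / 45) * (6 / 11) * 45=176256 / 71071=2.48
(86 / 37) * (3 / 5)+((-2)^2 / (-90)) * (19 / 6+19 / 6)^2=-0.39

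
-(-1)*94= 94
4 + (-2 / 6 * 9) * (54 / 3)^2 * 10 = -9716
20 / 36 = 5 / 9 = 0.56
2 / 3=0.67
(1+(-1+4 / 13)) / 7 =4 / 91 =0.04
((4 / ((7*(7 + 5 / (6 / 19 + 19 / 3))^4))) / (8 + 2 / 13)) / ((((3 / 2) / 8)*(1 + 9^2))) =20632736881 / 16346427473255061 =0.00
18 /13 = 1.38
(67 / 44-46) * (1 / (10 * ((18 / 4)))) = -0.99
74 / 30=37 / 15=2.47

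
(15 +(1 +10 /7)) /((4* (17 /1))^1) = 61 /238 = 0.26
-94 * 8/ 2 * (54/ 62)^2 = -274104/ 961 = -285.23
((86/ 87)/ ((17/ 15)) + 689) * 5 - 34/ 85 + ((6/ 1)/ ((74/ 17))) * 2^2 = 315065353/ 91205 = 3454.47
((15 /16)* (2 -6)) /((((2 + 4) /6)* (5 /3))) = -9 /4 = -2.25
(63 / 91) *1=9 / 13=0.69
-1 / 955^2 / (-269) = 1 / 245334725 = 0.00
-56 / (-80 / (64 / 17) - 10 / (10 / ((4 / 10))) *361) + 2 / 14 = 11153 / 23191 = 0.48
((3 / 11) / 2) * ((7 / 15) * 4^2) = 56 / 55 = 1.02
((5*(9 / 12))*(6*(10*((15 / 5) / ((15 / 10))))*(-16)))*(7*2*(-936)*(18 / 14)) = 121305600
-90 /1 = -90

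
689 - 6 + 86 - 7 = 762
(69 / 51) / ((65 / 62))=1426 / 1105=1.29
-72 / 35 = -2.06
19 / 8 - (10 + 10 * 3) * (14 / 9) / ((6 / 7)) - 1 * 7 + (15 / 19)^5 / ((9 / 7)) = -41171280221 / 534837384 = -76.98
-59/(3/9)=-177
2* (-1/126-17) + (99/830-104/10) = -2316269/52290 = -44.30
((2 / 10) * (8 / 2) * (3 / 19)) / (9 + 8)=12 / 1615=0.01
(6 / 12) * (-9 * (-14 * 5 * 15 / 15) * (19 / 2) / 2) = 5985 / 4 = 1496.25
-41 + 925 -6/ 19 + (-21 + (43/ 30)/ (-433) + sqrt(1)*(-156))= 174415913/ 246810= 706.68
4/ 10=2/ 5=0.40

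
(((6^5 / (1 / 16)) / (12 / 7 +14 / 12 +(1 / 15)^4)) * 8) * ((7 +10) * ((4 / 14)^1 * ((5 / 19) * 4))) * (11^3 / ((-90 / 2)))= -2026915799040000 / 38795891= -52245630.83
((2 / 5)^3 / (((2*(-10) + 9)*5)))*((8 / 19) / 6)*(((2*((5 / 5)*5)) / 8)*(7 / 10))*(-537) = 5012 / 130625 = 0.04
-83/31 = -2.68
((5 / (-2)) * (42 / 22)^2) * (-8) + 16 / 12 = 26944 / 363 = 74.23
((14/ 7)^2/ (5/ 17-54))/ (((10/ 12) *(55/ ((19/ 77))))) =-7752/ 19332775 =-0.00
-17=-17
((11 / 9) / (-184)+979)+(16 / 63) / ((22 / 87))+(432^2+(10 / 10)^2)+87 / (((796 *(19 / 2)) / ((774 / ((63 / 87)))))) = 90454588993037 / 482122872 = 187617.29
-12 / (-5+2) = 4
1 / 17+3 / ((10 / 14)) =362 / 85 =4.26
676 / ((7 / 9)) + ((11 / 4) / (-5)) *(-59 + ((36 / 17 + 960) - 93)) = 423.58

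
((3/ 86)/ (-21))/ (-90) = 1/ 54180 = 0.00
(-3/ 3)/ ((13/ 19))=-19/ 13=-1.46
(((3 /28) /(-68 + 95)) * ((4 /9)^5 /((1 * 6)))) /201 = 128 /2243212461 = 0.00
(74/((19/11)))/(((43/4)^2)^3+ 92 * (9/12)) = 0.00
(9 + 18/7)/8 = 81/56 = 1.45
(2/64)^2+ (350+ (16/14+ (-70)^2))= 37640199/7168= 5251.14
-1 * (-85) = 85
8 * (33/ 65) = 4.06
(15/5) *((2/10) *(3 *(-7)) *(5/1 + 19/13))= -5292/65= -81.42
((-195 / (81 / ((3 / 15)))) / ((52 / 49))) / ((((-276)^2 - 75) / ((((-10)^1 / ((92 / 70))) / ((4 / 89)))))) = 763175 / 756139536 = 0.00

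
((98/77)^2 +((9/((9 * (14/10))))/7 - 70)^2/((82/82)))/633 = 1419876221/183899793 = 7.72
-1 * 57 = -57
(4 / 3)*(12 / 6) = 8 / 3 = 2.67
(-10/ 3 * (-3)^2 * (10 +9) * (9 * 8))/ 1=-41040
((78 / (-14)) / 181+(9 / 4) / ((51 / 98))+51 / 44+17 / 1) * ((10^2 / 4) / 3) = 531949175 / 2843148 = 187.10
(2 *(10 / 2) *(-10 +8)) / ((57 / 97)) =-1940 / 57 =-34.04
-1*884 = -884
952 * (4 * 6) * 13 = 297024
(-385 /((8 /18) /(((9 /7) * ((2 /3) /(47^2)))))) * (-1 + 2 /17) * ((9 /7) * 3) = 601425 /525742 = 1.14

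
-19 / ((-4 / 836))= 3971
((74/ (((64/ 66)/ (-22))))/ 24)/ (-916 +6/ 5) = 22385/ 292736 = 0.08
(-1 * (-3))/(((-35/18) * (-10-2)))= 9/70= 0.13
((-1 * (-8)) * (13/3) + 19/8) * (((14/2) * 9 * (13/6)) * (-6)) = -242697/8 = -30337.12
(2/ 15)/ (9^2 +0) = 2/ 1215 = 0.00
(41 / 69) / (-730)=-41 / 50370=-0.00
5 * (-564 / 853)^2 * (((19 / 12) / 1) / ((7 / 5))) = 12591300 / 5093263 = 2.47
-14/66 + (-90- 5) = -3142/33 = -95.21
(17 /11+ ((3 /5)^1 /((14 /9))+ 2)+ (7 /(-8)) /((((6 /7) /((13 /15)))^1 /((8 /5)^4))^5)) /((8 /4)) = -30285360478520480162393555413 /5420175790786743164062500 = -5587.52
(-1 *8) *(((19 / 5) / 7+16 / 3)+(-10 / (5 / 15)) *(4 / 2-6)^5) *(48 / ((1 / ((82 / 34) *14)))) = -33862373632 / 85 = -398380866.26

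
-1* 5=-5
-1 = -1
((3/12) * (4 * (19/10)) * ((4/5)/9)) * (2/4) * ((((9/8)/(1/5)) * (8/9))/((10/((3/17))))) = 19/2550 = 0.01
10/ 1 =10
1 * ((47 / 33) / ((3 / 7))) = 329 / 99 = 3.32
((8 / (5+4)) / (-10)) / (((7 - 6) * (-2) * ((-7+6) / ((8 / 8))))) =-2 / 45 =-0.04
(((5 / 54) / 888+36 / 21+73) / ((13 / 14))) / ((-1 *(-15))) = 5.36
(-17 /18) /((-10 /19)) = 323 /180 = 1.79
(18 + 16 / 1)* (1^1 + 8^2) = 2210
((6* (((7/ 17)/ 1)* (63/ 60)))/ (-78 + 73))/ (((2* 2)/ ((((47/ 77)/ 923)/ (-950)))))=2961/ 32794190000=0.00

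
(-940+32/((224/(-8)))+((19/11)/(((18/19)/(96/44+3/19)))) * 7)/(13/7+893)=-1.02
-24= -24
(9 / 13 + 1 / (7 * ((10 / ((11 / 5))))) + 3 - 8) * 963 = -18737091 / 4550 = -4118.04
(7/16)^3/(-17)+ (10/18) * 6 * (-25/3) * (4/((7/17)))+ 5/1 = -264.85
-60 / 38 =-30 / 19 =-1.58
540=540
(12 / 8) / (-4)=-3 / 8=-0.38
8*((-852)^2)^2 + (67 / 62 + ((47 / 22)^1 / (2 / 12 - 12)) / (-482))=24596773183201466117 / 5834851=4215492937729.08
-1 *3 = -3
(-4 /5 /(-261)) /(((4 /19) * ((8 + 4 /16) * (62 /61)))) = 2318 /1335015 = 0.00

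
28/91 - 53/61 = -445/793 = -0.56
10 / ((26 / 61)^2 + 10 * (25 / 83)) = 3.13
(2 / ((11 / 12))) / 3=8 / 11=0.73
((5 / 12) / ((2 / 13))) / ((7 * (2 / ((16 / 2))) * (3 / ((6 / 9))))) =65 / 189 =0.34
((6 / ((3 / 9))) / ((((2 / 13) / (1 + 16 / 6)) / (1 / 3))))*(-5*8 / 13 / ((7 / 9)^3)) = -320760 / 343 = -935.16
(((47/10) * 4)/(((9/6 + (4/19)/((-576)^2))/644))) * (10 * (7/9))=148401340416/2363905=62778.05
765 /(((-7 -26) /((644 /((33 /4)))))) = -218960 /121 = -1809.59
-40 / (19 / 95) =-200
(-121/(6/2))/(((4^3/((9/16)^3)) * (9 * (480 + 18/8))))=-1089/42139648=-0.00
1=1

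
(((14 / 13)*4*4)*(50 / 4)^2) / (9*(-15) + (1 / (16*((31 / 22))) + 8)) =-21.21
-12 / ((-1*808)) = 3 / 202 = 0.01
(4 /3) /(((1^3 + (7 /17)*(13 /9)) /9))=459 /61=7.52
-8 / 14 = -4 / 7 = -0.57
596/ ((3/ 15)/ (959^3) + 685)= 657070688855/ 755190305144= 0.87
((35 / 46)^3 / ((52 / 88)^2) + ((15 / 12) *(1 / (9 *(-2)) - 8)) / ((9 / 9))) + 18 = 1360866833 / 148048056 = 9.19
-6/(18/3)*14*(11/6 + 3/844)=-32557/1266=-25.72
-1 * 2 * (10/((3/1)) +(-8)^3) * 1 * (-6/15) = -6104/15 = -406.93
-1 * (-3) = 3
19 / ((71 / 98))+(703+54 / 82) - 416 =913716 / 2911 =313.88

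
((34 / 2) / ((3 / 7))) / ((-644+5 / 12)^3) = -68544 / 460636242067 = -0.00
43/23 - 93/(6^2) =-197/276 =-0.71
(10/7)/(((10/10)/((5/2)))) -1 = 18/7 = 2.57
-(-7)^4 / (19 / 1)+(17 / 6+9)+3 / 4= -113.79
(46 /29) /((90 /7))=161 /1305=0.12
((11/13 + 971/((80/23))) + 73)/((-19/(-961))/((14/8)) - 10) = -2469676783/69881760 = -35.34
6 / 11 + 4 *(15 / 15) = 50 / 11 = 4.55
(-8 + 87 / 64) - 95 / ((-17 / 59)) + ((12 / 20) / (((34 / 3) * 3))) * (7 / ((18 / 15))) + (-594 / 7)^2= 401114311 / 53312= 7523.90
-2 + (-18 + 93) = 73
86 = 86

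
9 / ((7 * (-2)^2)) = 9 / 28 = 0.32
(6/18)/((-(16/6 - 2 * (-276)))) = -1/1664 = -0.00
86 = 86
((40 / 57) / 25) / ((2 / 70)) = 56 / 57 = 0.98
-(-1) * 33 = 33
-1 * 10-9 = -19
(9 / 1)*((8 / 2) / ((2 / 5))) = 90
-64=-64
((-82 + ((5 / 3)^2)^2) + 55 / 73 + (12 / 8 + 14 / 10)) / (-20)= 4176383 / 1182600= 3.53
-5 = -5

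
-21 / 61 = -0.34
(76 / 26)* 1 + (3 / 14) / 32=17063 / 5824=2.93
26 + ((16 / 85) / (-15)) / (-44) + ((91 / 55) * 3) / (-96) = 11645723 / 448800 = 25.95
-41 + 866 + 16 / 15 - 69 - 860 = -1544 / 15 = -102.93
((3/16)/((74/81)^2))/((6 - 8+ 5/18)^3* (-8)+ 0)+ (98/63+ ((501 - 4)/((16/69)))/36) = 717636529147/11745757152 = 61.10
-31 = -31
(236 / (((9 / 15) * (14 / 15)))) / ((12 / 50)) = 36875 / 21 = 1755.95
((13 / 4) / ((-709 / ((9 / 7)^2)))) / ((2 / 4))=-1053 / 69482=-0.02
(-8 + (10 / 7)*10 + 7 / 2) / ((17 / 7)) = 137 / 34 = 4.03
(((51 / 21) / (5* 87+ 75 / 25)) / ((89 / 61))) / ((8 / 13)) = 13481 / 2182992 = 0.01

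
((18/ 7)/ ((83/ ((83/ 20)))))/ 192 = 3/ 4480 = 0.00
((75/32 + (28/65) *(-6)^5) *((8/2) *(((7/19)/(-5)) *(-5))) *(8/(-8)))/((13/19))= 48736947/6760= 7209.61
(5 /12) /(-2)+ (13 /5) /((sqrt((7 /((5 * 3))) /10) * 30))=-5 /24+ 13 * sqrt(42) /210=0.19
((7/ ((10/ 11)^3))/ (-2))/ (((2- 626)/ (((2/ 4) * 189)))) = 586971/ 832000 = 0.71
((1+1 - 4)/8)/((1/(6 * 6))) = -9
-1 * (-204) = 204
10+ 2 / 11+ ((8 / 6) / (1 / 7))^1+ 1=677 / 33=20.52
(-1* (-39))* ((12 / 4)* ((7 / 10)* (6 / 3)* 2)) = 1638 / 5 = 327.60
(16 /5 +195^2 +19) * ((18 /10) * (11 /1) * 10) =37666728 /5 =7533345.60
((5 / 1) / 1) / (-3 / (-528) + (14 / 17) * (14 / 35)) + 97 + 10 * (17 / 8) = 2670349 / 20052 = 133.17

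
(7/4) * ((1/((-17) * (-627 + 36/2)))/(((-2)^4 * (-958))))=-1/90680448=-0.00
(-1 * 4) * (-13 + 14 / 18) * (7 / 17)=3080 / 153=20.13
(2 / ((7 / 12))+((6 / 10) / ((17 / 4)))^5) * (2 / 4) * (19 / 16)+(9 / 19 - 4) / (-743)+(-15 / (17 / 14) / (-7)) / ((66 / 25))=52262189440652659 / 19292466721412500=2.71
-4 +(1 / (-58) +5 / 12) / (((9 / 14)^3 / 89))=8232814 / 63423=129.81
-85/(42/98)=-595/3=-198.33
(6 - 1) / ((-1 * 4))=-5 / 4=-1.25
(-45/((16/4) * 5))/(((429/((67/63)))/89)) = -5963/12012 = -0.50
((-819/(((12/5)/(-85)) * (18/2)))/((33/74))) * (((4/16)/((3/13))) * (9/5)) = 3720535/264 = 14092.94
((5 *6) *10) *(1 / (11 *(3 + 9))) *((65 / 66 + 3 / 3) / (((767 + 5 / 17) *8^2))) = 55675 / 606076416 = 0.00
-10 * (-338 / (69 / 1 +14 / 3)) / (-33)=-1.39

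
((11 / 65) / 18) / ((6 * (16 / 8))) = 11 / 14040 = 0.00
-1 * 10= -10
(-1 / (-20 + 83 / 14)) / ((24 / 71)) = 497 / 2364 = 0.21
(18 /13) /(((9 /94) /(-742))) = -139496 /13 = -10730.46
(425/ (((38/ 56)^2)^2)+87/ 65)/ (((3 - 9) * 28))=-11.94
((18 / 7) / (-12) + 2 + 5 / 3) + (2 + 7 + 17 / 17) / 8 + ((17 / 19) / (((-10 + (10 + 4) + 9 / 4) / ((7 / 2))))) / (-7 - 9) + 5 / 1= 771751 / 79800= 9.67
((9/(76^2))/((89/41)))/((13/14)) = 2583/3341416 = 0.00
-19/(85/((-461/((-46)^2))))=8759/179860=0.05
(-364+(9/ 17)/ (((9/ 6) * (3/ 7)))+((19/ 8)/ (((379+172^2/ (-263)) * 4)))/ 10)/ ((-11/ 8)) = 138481253291/ 524295640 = 264.13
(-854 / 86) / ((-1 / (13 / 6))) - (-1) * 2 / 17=94883 / 4386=21.63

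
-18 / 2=-9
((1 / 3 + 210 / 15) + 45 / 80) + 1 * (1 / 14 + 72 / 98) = 36931 / 2352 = 15.70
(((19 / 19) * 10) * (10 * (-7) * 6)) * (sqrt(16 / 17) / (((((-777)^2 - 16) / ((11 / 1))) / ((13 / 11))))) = -218400 * sqrt(17) / 10263121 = -0.09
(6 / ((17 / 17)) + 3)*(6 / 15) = 18 / 5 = 3.60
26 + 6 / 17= 448 / 17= 26.35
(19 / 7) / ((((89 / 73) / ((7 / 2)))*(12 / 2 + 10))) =1387 / 2848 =0.49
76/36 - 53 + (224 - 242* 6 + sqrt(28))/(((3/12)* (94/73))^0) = -11510/9 + 2* sqrt(7) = -1273.60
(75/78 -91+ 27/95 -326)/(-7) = 1026913/17290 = 59.39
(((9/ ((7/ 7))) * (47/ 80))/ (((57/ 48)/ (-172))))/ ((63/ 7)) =-8084/ 95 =-85.09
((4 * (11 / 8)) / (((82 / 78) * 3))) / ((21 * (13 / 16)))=88 / 861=0.10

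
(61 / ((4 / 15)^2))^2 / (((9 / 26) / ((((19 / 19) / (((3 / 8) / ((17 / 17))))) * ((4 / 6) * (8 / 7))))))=30233125 / 7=4319017.86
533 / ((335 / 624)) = 332592 / 335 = 992.81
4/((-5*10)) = -2/25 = -0.08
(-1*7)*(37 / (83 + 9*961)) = -0.03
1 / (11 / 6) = 6 / 11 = 0.55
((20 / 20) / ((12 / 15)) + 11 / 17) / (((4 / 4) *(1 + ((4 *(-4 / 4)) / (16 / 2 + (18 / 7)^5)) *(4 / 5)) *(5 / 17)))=10879129 / 1641868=6.63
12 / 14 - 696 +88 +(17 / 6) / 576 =-14687881 / 24192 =-607.14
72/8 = 9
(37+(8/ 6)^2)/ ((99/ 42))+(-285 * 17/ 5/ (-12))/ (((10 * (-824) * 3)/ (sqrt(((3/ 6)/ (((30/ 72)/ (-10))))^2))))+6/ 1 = 54848389/ 2447280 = 22.41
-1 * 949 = -949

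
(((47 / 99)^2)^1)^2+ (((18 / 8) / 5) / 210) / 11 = 6857751473 / 134483441400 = 0.05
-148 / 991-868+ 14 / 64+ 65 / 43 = -1181462765 / 1363616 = -866.42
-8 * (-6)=48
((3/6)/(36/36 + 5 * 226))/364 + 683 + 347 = 848069041/823368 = 1030.00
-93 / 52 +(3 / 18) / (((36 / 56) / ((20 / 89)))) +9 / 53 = -10333943 / 6622668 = -1.56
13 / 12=1.08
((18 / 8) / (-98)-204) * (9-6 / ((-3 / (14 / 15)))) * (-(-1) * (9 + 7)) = -8690834 / 245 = -35472.79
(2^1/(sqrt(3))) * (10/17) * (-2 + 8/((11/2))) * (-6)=240 * sqrt(3)/187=2.22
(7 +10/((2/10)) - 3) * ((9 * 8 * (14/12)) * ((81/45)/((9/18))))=81648/5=16329.60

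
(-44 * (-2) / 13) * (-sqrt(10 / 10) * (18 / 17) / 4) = -396 / 221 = -1.79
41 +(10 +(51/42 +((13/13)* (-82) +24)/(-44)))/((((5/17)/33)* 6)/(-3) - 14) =2207753/55048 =40.11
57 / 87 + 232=232.66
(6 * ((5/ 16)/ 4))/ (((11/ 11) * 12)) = 5/ 128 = 0.04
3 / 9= 1 / 3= 0.33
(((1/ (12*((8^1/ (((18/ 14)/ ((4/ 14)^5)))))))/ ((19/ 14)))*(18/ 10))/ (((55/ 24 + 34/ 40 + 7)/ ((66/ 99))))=453789/ 739936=0.61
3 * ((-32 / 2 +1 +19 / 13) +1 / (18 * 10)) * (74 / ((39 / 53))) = -62098987 / 15210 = -4082.77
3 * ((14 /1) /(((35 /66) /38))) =15048 /5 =3009.60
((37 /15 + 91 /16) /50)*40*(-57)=-37183 /100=-371.83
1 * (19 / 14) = 19 / 14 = 1.36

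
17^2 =289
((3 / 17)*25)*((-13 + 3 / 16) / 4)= -15375 / 1088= -14.13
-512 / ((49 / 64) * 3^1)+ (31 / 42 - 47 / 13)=-287655 / 1274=-225.79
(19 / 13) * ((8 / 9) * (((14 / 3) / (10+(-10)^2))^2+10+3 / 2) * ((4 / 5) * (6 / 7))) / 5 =2.05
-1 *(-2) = 2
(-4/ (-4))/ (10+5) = 1/ 15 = 0.07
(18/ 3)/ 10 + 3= 18/ 5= 3.60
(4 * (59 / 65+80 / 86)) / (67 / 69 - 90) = -1417812 / 17169685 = -0.08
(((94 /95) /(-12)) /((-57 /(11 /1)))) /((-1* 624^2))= -517 /12650826240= -0.00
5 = 5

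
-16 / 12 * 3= -4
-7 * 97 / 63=-10.78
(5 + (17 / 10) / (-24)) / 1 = 1183 / 240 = 4.93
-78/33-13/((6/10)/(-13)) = 9217/33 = 279.30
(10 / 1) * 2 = 20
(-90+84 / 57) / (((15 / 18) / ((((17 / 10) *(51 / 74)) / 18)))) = -243049 / 35150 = -6.91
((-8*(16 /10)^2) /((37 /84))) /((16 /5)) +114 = 18402 /185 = 99.47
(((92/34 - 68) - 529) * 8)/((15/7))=-565768/255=-2218.70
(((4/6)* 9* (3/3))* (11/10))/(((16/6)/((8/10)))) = 99/50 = 1.98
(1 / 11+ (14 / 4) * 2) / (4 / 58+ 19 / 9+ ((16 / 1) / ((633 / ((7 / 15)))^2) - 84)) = -15686974350 / 181007383733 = -0.09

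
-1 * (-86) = 86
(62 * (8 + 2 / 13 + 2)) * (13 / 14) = 4092 / 7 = 584.57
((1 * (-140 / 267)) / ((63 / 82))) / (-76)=410 / 45657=0.01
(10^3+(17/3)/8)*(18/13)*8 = 144102/13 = 11084.77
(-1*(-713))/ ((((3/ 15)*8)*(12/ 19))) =67735/ 96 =705.57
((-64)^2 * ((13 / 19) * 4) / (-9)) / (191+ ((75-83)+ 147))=-106496 / 28215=-3.77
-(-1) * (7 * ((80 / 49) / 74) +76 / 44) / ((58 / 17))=91137 / 165242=0.55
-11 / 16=-0.69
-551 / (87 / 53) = -1007 / 3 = -335.67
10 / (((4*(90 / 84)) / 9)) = 21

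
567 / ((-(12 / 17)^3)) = -103173 / 64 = -1612.08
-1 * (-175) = 175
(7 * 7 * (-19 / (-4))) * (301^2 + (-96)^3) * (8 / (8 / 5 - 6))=3696698425 / 11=336063493.18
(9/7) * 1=9/7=1.29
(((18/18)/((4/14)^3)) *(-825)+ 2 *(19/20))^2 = 2001656210401/1600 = 1251035131.50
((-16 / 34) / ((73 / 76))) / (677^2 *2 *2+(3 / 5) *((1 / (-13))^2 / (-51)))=-0.00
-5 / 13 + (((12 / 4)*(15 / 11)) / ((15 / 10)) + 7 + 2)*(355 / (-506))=-623165 / 72358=-8.61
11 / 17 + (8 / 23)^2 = 6907 / 8993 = 0.77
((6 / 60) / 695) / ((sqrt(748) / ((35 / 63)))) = 0.00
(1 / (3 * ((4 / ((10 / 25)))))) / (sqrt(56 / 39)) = sqrt(546) / 840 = 0.03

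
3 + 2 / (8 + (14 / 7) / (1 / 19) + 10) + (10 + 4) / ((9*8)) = 407 / 126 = 3.23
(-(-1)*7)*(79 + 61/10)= 5957/10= 595.70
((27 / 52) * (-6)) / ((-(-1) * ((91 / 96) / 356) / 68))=-94120704 / 1183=-79561.03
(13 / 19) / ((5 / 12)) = 156 / 95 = 1.64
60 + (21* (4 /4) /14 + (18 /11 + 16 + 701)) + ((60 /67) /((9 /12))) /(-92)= 780.12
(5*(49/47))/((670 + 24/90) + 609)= 3675/901883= 0.00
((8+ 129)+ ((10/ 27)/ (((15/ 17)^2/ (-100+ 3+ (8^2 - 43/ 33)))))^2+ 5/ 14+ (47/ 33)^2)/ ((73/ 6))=9130531468049/ 273829403925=33.34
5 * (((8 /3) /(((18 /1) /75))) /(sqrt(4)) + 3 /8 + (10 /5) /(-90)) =709 /24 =29.54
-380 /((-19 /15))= 300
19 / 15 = 1.27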